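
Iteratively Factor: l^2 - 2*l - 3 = (l - 3)*(l + 1)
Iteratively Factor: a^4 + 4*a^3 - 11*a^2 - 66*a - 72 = (a + 3)*(a^3 + a^2 - 14*a - 24) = (a + 3)^2*(a^2 - 2*a - 8) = (a - 4)*(a + 3)^2*(a + 2)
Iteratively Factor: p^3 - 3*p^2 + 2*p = (p - 2)*(p^2 - p) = (p - 2)*(p - 1)*(p)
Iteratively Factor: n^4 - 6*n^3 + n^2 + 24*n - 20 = (n - 1)*(n^3 - 5*n^2 - 4*n + 20) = (n - 2)*(n - 1)*(n^2 - 3*n - 10) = (n - 2)*(n - 1)*(n + 2)*(n - 5)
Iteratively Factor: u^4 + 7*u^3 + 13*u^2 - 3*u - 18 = (u - 1)*(u^3 + 8*u^2 + 21*u + 18) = (u - 1)*(u + 2)*(u^2 + 6*u + 9) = (u - 1)*(u + 2)*(u + 3)*(u + 3)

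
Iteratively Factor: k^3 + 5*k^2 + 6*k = (k + 2)*(k^2 + 3*k) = k*(k + 2)*(k + 3)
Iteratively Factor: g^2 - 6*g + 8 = (g - 4)*(g - 2)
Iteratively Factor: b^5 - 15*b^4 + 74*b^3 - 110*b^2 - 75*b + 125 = (b + 1)*(b^4 - 16*b^3 + 90*b^2 - 200*b + 125) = (b - 5)*(b + 1)*(b^3 - 11*b^2 + 35*b - 25) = (b - 5)^2*(b + 1)*(b^2 - 6*b + 5) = (b - 5)^3*(b + 1)*(b - 1)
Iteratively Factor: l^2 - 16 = (l + 4)*(l - 4)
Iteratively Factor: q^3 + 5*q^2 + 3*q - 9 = (q - 1)*(q^2 + 6*q + 9) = (q - 1)*(q + 3)*(q + 3)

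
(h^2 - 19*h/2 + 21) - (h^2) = 21 - 19*h/2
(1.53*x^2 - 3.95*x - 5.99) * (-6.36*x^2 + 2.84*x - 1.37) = -9.7308*x^4 + 29.4672*x^3 + 24.7823*x^2 - 11.6001*x + 8.2063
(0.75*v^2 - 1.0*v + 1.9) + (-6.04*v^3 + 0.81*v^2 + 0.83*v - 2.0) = -6.04*v^3 + 1.56*v^2 - 0.17*v - 0.1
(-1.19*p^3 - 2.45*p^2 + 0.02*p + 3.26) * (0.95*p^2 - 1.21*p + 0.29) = -1.1305*p^5 - 0.8876*p^4 + 2.6384*p^3 + 2.3623*p^2 - 3.9388*p + 0.9454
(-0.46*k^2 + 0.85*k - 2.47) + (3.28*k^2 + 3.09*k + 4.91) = 2.82*k^2 + 3.94*k + 2.44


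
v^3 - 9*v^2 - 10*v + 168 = (v - 7)*(v - 6)*(v + 4)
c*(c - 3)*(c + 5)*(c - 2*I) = c^4 + 2*c^3 - 2*I*c^3 - 15*c^2 - 4*I*c^2 + 30*I*c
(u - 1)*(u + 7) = u^2 + 6*u - 7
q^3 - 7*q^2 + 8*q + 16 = (q - 4)^2*(q + 1)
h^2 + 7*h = h*(h + 7)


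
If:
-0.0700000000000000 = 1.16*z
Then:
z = -0.06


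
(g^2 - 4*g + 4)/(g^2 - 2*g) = (g - 2)/g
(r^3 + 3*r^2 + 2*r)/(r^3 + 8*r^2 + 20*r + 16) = r*(r + 1)/(r^2 + 6*r + 8)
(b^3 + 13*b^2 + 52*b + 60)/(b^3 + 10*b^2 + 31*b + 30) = (b + 6)/(b + 3)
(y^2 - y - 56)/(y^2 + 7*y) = (y - 8)/y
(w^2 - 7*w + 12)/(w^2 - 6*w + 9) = (w - 4)/(w - 3)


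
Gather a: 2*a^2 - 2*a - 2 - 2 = 2*a^2 - 2*a - 4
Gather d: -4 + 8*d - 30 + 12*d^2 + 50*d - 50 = 12*d^2 + 58*d - 84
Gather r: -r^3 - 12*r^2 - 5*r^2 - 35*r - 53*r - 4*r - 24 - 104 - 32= -r^3 - 17*r^2 - 92*r - 160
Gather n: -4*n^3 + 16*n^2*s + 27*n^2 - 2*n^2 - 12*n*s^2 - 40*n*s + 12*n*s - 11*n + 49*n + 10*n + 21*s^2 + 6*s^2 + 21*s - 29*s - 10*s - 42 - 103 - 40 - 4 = -4*n^3 + n^2*(16*s + 25) + n*(-12*s^2 - 28*s + 48) + 27*s^2 - 18*s - 189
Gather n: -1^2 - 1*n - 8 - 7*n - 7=-8*n - 16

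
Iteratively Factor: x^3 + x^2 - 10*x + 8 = (x + 4)*(x^2 - 3*x + 2) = (x - 1)*(x + 4)*(x - 2)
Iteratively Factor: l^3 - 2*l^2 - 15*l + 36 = (l + 4)*(l^2 - 6*l + 9) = (l - 3)*(l + 4)*(l - 3)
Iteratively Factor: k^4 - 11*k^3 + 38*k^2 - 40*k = (k - 5)*(k^3 - 6*k^2 + 8*k) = k*(k - 5)*(k^2 - 6*k + 8) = k*(k - 5)*(k - 4)*(k - 2)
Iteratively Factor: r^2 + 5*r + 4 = (r + 4)*(r + 1)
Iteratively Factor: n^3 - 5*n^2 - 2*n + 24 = (n - 4)*(n^2 - n - 6) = (n - 4)*(n + 2)*(n - 3)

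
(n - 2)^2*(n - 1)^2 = n^4 - 6*n^3 + 13*n^2 - 12*n + 4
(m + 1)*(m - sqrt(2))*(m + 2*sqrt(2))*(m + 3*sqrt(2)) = m^4 + m^3 + 4*sqrt(2)*m^3 + 2*m^2 + 4*sqrt(2)*m^2 - 12*sqrt(2)*m + 2*m - 12*sqrt(2)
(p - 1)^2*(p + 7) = p^3 + 5*p^2 - 13*p + 7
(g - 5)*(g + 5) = g^2 - 25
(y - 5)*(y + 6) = y^2 + y - 30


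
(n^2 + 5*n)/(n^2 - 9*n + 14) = n*(n + 5)/(n^2 - 9*n + 14)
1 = 1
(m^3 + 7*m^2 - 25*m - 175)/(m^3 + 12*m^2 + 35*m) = (m - 5)/m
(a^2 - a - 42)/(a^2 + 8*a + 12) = (a - 7)/(a + 2)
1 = 1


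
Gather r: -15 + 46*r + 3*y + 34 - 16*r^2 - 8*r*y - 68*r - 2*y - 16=-16*r^2 + r*(-8*y - 22) + y + 3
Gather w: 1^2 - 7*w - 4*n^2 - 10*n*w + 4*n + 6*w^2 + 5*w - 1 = -4*n^2 + 4*n + 6*w^2 + w*(-10*n - 2)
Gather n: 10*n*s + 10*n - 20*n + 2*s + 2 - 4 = n*(10*s - 10) + 2*s - 2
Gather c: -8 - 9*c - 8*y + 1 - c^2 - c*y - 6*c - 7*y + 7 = -c^2 + c*(-y - 15) - 15*y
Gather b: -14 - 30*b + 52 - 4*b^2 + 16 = -4*b^2 - 30*b + 54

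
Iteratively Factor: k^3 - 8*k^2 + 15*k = (k)*(k^2 - 8*k + 15) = k*(k - 5)*(k - 3)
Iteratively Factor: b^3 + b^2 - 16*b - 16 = (b + 1)*(b^2 - 16) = (b - 4)*(b + 1)*(b + 4)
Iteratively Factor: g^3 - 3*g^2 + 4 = (g - 2)*(g^2 - g - 2) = (g - 2)*(g + 1)*(g - 2)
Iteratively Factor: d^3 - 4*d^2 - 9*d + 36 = (d + 3)*(d^2 - 7*d + 12) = (d - 4)*(d + 3)*(d - 3)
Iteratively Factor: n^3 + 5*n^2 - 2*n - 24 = (n - 2)*(n^2 + 7*n + 12) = (n - 2)*(n + 4)*(n + 3)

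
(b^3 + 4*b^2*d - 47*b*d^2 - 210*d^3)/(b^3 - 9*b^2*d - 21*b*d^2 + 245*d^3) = (b + 6*d)/(b - 7*d)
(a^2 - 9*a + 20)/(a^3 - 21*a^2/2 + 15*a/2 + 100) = 2*(a - 4)/(2*a^2 - 11*a - 40)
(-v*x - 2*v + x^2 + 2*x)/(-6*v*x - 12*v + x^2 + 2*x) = (-v + x)/(-6*v + x)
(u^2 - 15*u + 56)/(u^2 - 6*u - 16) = (u - 7)/(u + 2)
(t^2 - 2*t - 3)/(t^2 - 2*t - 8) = (-t^2 + 2*t + 3)/(-t^2 + 2*t + 8)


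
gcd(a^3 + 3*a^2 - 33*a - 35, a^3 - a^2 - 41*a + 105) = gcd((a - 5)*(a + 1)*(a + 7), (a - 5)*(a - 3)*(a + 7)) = a^2 + 2*a - 35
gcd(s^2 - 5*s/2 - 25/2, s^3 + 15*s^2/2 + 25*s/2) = s + 5/2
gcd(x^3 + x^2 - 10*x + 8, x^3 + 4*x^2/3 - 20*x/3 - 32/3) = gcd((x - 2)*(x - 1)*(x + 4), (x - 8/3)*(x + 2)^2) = 1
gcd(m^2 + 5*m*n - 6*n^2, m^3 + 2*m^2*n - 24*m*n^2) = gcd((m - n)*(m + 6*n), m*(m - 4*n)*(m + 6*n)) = m + 6*n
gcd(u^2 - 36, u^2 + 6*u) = u + 6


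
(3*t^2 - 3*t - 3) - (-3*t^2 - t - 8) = 6*t^2 - 2*t + 5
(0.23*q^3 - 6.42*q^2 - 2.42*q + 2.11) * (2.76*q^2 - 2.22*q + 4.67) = 0.6348*q^5 - 18.2298*q^4 + 8.6473*q^3 - 18.7854*q^2 - 15.9856*q + 9.8537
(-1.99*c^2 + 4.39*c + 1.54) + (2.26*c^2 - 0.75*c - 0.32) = 0.27*c^2 + 3.64*c + 1.22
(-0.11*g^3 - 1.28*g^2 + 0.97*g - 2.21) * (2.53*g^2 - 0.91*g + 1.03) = -0.2783*g^5 - 3.1383*g^4 + 3.5056*g^3 - 7.7924*g^2 + 3.0102*g - 2.2763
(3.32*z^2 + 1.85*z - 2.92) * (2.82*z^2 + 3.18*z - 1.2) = 9.3624*z^4 + 15.7746*z^3 - 6.3354*z^2 - 11.5056*z + 3.504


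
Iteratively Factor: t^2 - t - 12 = (t + 3)*(t - 4)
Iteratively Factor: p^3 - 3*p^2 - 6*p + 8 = (p - 1)*(p^2 - 2*p - 8) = (p - 4)*(p - 1)*(p + 2)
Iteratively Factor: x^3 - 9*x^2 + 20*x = (x)*(x^2 - 9*x + 20) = x*(x - 5)*(x - 4)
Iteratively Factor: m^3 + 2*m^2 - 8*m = (m + 4)*(m^2 - 2*m) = m*(m + 4)*(m - 2)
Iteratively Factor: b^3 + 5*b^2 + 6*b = (b + 3)*(b^2 + 2*b) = (b + 2)*(b + 3)*(b)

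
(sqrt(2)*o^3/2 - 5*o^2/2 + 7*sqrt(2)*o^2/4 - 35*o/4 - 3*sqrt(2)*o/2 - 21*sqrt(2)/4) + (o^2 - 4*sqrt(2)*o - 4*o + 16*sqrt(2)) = sqrt(2)*o^3/2 - 3*o^2/2 + 7*sqrt(2)*o^2/4 - 51*o/4 - 11*sqrt(2)*o/2 + 43*sqrt(2)/4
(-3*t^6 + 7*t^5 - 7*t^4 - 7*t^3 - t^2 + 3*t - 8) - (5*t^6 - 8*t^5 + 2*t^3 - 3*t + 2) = -8*t^6 + 15*t^5 - 7*t^4 - 9*t^3 - t^2 + 6*t - 10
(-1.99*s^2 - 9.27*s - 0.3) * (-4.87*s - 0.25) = 9.6913*s^3 + 45.6424*s^2 + 3.7785*s + 0.075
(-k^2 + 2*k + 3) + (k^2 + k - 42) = 3*k - 39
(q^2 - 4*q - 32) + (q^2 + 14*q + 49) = 2*q^2 + 10*q + 17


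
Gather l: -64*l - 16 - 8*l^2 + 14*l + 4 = -8*l^2 - 50*l - 12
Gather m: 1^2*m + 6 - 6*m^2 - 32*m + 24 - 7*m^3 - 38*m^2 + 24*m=-7*m^3 - 44*m^2 - 7*m + 30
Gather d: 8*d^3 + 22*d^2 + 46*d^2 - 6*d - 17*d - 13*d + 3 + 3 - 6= 8*d^3 + 68*d^2 - 36*d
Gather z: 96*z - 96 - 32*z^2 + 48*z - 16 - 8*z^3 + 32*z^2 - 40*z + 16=-8*z^3 + 104*z - 96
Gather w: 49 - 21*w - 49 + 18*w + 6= 6 - 3*w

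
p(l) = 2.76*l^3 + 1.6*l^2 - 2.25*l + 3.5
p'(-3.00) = 62.67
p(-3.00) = -49.87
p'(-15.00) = 1812.75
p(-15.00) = -8917.75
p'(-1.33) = 8.14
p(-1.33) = 2.83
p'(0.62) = 2.92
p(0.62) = 3.38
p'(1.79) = 30.01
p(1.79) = 20.43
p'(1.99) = 36.91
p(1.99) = 27.11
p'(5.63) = 278.22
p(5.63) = 534.08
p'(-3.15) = 69.83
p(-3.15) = -59.80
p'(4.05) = 146.52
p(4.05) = 203.98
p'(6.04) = 319.15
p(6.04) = 656.44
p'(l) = 8.28*l^2 + 3.2*l - 2.25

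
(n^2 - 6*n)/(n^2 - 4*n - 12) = n/(n + 2)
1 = 1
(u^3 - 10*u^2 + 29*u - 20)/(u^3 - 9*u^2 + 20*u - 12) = (u^2 - 9*u + 20)/(u^2 - 8*u + 12)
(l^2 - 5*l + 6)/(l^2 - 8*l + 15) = (l - 2)/(l - 5)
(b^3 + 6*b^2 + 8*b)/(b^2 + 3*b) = (b^2 + 6*b + 8)/(b + 3)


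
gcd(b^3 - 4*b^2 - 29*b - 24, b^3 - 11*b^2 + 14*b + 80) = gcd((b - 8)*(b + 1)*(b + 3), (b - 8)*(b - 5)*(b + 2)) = b - 8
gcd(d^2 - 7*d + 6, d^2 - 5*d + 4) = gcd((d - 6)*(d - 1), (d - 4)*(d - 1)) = d - 1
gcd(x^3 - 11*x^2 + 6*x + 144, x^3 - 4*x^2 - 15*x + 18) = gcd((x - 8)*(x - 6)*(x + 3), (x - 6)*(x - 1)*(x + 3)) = x^2 - 3*x - 18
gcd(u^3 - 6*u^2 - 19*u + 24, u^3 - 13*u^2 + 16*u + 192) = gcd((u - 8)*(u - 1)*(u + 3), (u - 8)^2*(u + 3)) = u^2 - 5*u - 24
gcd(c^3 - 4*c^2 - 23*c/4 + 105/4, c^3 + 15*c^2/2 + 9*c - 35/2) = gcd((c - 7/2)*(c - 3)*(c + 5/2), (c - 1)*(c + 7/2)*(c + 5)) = 1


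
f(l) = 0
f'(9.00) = 0.00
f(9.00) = 0.00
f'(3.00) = 0.00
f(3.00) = 0.00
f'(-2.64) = 0.00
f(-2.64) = 0.00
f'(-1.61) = 0.00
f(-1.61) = 0.00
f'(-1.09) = 0.00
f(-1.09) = 0.00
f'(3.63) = 0.00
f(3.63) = 0.00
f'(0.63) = 0.00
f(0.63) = 0.00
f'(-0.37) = 0.00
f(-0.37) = 0.00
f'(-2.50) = 0.00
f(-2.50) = 0.00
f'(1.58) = 0.00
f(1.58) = 0.00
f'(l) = 0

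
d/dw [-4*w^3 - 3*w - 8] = -12*w^2 - 3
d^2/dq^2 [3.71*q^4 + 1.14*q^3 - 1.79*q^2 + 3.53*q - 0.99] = 44.52*q^2 + 6.84*q - 3.58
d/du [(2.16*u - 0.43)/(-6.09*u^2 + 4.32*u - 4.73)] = (13.1544*u^2 - 5.2374*u - 8.3592)/(37.0881*u^4 - 52.6176*u^3 + 76.2738*u^2 - 40.8672*u + 22.3729)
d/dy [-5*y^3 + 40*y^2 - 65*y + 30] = -15*y^2 + 80*y - 65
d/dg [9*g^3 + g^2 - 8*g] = 27*g^2 + 2*g - 8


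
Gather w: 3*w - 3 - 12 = 3*w - 15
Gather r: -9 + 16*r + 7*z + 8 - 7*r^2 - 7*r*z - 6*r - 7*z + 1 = -7*r^2 + r*(10 - 7*z)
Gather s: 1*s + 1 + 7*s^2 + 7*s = 7*s^2 + 8*s + 1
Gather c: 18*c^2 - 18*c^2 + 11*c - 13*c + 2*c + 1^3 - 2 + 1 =0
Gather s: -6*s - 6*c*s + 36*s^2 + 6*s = -6*c*s + 36*s^2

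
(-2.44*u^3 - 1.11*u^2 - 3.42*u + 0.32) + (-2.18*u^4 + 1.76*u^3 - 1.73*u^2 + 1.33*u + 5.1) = -2.18*u^4 - 0.68*u^3 - 2.84*u^2 - 2.09*u + 5.42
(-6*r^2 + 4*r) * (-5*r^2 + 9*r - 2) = 30*r^4 - 74*r^3 + 48*r^2 - 8*r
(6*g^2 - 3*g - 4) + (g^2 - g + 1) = 7*g^2 - 4*g - 3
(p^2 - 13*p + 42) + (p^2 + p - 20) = 2*p^2 - 12*p + 22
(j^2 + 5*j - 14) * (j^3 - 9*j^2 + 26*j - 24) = j^5 - 4*j^4 - 33*j^3 + 232*j^2 - 484*j + 336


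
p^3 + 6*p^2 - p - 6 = (p - 1)*(p + 1)*(p + 6)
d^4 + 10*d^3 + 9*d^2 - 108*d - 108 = (d - 3)*(d + 1)*(d + 6)^2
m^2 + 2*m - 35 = (m - 5)*(m + 7)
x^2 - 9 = (x - 3)*(x + 3)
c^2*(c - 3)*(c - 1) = c^4 - 4*c^3 + 3*c^2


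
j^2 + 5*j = j*(j + 5)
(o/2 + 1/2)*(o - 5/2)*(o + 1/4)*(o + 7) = o^4/2 + 23*o^3/8 - 93*o^2/16 - 83*o/8 - 35/16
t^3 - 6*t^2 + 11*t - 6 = (t - 3)*(t - 2)*(t - 1)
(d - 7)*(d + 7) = d^2 - 49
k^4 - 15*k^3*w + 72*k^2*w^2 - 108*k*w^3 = k*(k - 6*w)^2*(k - 3*w)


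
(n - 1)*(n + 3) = n^2 + 2*n - 3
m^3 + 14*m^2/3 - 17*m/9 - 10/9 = (m - 2/3)*(m + 1/3)*(m + 5)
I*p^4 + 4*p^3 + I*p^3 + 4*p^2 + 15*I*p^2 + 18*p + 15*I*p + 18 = (p - 6*I)*(p - I)*(p + 3*I)*(I*p + I)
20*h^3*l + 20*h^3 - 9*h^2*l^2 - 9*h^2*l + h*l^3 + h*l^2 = (-5*h + l)*(-4*h + l)*(h*l + h)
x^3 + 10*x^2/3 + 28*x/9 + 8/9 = (x + 2/3)^2*(x + 2)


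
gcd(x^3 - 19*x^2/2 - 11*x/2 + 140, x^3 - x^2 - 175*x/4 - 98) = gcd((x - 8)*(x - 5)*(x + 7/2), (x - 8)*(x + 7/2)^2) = x^2 - 9*x/2 - 28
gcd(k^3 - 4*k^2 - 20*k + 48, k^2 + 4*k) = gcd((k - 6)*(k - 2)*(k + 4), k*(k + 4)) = k + 4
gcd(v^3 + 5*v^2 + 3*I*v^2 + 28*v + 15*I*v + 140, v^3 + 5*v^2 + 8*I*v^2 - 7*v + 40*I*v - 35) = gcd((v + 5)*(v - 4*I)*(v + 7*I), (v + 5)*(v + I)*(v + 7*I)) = v^2 + v*(5 + 7*I) + 35*I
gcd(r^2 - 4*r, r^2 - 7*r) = r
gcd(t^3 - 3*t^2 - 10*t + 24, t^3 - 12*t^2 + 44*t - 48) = t^2 - 6*t + 8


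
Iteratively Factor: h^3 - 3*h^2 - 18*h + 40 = (h - 2)*(h^2 - h - 20) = (h - 2)*(h + 4)*(h - 5)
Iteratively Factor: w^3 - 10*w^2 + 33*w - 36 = (w - 3)*(w^2 - 7*w + 12) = (w - 3)^2*(w - 4)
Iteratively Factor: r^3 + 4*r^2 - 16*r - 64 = (r + 4)*(r^2 - 16) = (r - 4)*(r + 4)*(r + 4)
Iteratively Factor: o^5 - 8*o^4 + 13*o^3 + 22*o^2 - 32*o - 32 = (o - 4)*(o^4 - 4*o^3 - 3*o^2 + 10*o + 8) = (o - 4)*(o + 1)*(o^3 - 5*o^2 + 2*o + 8) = (o - 4)*(o + 1)^2*(o^2 - 6*o + 8) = (o - 4)*(o - 2)*(o + 1)^2*(o - 4)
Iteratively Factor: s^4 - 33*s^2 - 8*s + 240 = (s - 3)*(s^3 + 3*s^2 - 24*s - 80) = (s - 5)*(s - 3)*(s^2 + 8*s + 16) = (s - 5)*(s - 3)*(s + 4)*(s + 4)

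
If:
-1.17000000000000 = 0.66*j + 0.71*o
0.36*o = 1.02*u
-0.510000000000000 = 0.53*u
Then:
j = 1.16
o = -2.73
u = -0.96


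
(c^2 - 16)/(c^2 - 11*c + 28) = (c + 4)/(c - 7)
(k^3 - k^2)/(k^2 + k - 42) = k^2*(k - 1)/(k^2 + k - 42)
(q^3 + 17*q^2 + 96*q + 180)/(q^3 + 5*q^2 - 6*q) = (q^2 + 11*q + 30)/(q*(q - 1))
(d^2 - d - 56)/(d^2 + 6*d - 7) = (d - 8)/(d - 1)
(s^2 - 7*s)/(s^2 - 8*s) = (s - 7)/(s - 8)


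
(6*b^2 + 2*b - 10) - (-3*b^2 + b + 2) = 9*b^2 + b - 12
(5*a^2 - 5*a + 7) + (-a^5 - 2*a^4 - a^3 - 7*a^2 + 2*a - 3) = -a^5 - 2*a^4 - a^3 - 2*a^2 - 3*a + 4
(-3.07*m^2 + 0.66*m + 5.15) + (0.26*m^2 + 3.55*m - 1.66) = -2.81*m^2 + 4.21*m + 3.49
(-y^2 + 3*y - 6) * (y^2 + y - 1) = -y^4 + 2*y^3 - 2*y^2 - 9*y + 6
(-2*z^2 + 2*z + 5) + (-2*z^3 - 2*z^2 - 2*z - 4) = -2*z^3 - 4*z^2 + 1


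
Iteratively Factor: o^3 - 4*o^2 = (o - 4)*(o^2) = o*(o - 4)*(o)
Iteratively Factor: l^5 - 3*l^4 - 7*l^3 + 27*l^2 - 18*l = (l - 1)*(l^4 - 2*l^3 - 9*l^2 + 18*l) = (l - 3)*(l - 1)*(l^3 + l^2 - 6*l) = (l - 3)*(l - 2)*(l - 1)*(l^2 + 3*l) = (l - 3)*(l - 2)*(l - 1)*(l + 3)*(l)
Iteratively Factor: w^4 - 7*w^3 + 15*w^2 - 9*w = (w - 3)*(w^3 - 4*w^2 + 3*w) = (w - 3)^2*(w^2 - w) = w*(w - 3)^2*(w - 1)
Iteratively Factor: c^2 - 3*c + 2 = (c - 2)*(c - 1)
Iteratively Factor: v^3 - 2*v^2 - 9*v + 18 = (v - 3)*(v^2 + v - 6) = (v - 3)*(v - 2)*(v + 3)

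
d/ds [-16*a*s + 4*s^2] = -16*a + 8*s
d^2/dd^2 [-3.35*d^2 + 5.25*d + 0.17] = -6.70000000000000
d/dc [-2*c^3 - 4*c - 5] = -6*c^2 - 4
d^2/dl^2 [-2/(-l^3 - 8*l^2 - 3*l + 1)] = 4*(-(3*l + 8)*(l^3 + 8*l^2 + 3*l - 1) + (3*l^2 + 16*l + 3)^2)/(l^3 + 8*l^2 + 3*l - 1)^3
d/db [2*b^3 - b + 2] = 6*b^2 - 1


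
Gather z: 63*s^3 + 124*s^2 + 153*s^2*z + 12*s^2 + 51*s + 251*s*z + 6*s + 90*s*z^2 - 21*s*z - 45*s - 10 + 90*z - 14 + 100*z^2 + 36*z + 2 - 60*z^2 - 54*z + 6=63*s^3 + 136*s^2 + 12*s + z^2*(90*s + 40) + z*(153*s^2 + 230*s + 72) - 16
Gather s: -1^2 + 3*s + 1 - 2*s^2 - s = -2*s^2 + 2*s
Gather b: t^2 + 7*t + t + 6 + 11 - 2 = t^2 + 8*t + 15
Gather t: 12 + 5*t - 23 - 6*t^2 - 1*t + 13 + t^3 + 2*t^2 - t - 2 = t^3 - 4*t^2 + 3*t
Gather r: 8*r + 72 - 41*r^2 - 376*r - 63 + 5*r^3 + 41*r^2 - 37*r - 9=5*r^3 - 405*r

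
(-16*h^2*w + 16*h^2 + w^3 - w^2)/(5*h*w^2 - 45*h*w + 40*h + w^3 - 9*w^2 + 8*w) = (-16*h^2 + w^2)/(5*h*w - 40*h + w^2 - 8*w)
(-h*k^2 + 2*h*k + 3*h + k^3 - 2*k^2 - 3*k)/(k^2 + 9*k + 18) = (-h*k^2 + 2*h*k + 3*h + k^3 - 2*k^2 - 3*k)/(k^2 + 9*k + 18)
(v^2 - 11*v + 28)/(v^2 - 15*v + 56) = (v - 4)/(v - 8)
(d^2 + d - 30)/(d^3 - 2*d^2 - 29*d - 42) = (-d^2 - d + 30)/(-d^3 + 2*d^2 + 29*d + 42)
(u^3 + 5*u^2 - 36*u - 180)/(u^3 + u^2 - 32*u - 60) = (u + 6)/(u + 2)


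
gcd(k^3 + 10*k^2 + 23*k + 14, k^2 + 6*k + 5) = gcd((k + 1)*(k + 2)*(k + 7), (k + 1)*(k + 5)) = k + 1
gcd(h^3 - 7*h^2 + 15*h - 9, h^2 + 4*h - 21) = h - 3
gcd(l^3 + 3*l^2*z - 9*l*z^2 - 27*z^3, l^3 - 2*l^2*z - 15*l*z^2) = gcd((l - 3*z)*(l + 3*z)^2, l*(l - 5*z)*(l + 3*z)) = l + 3*z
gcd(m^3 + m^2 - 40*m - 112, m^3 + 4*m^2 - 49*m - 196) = m^2 - 3*m - 28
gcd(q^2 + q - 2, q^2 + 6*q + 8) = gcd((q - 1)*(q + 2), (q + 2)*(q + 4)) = q + 2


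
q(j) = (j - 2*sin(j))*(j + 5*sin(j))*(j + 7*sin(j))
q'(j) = (1 - 2*cos(j))*(j + 5*sin(j))*(j + 7*sin(j)) + (j - 2*sin(j))*(j + 5*sin(j))*(7*cos(j) + 1) + (j - 2*sin(j))*(j + 7*sin(j))*(5*cos(j) + 1)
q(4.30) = 3.64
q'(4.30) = 17.19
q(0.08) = -0.02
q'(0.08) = -0.92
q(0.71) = -12.42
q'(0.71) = -40.68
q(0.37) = -2.23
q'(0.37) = -17.06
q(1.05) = -26.28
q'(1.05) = -33.36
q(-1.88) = 1.43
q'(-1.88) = 91.64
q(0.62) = -8.96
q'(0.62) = -36.05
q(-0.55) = 6.60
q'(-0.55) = -31.28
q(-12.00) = -1004.15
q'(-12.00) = 1350.98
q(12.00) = 1004.15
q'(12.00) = 1350.98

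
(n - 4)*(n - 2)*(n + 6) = n^3 - 28*n + 48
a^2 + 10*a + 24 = (a + 4)*(a + 6)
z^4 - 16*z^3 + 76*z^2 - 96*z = z*(z - 8)*(z - 6)*(z - 2)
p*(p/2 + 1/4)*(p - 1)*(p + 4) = p^4/2 + 7*p^3/4 - 5*p^2/4 - p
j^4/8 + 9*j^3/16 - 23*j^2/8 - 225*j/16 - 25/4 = (j/4 + 1)*(j/2 + 1/4)*(j - 5)*(j + 5)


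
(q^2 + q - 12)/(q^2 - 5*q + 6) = (q + 4)/(q - 2)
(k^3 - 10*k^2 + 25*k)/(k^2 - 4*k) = (k^2 - 10*k + 25)/(k - 4)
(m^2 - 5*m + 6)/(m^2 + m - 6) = (m - 3)/(m + 3)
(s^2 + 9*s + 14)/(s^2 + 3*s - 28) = (s + 2)/(s - 4)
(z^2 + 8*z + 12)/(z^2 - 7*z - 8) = (z^2 + 8*z + 12)/(z^2 - 7*z - 8)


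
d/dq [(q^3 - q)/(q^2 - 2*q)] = (q^2 - 4*q + 1)/(q^2 - 4*q + 4)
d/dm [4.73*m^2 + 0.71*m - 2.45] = 9.46*m + 0.71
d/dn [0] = 0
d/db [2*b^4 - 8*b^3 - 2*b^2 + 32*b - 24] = 8*b^3 - 24*b^2 - 4*b + 32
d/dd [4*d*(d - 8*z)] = 8*d - 32*z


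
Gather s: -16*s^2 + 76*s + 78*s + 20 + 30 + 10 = -16*s^2 + 154*s + 60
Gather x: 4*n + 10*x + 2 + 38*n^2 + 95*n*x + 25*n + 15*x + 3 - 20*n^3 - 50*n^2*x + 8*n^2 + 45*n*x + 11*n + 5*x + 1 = -20*n^3 + 46*n^2 + 40*n + x*(-50*n^2 + 140*n + 30) + 6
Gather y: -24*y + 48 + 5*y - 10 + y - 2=36 - 18*y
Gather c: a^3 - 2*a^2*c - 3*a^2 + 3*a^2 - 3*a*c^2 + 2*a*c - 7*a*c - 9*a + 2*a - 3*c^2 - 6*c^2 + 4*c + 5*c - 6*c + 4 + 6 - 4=a^3 - 7*a + c^2*(-3*a - 9) + c*(-2*a^2 - 5*a + 3) + 6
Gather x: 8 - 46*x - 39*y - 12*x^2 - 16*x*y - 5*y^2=-12*x^2 + x*(-16*y - 46) - 5*y^2 - 39*y + 8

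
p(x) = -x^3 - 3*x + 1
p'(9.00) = -246.00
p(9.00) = -755.00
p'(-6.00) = -111.00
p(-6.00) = 235.00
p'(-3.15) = -32.77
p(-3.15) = 41.71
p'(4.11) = -53.68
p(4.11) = -80.76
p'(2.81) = -26.69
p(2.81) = -29.62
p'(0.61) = -4.12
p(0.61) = -1.06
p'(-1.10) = -6.63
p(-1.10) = 5.63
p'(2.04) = -15.48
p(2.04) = -13.61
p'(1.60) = -10.68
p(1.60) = -7.90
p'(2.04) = -15.48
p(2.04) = -13.61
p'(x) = -3*x^2 - 3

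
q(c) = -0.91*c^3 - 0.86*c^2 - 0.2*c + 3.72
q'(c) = -2.73*c^2 - 1.72*c - 0.2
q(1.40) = -0.74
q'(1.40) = -7.96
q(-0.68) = 3.74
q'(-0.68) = -0.29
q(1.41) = -0.82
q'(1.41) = -8.05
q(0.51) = 3.27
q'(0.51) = -1.79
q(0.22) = 3.62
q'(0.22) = -0.71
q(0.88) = 2.26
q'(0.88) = -3.83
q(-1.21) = 4.31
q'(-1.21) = -2.12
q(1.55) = -2.04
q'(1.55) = -9.42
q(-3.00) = 21.15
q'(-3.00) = -19.61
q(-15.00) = 2884.47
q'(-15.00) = -588.65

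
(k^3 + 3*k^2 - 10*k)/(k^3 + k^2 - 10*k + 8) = k*(k + 5)/(k^2 + 3*k - 4)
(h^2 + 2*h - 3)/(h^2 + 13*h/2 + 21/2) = 2*(h - 1)/(2*h + 7)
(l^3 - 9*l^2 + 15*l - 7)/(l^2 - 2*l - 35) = (l^2 - 2*l + 1)/(l + 5)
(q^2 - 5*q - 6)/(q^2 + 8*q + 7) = (q - 6)/(q + 7)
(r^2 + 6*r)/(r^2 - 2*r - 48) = r/(r - 8)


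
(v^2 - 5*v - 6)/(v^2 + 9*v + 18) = (v^2 - 5*v - 6)/(v^2 + 9*v + 18)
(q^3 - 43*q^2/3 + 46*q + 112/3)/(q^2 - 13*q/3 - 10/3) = (q^2 - 15*q + 56)/(q - 5)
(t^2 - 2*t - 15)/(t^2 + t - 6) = (t - 5)/(t - 2)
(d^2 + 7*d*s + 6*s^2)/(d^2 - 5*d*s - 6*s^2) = (-d - 6*s)/(-d + 6*s)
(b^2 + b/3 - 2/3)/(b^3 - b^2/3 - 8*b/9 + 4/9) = 3/(3*b - 2)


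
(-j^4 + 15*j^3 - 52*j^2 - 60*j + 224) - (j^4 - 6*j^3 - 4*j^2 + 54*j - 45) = -2*j^4 + 21*j^3 - 48*j^2 - 114*j + 269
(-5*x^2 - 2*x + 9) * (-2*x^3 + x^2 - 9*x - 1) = 10*x^5 - x^4 + 25*x^3 + 32*x^2 - 79*x - 9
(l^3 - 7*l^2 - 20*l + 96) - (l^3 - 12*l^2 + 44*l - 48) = 5*l^2 - 64*l + 144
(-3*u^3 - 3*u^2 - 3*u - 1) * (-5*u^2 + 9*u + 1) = 15*u^5 - 12*u^4 - 15*u^3 - 25*u^2 - 12*u - 1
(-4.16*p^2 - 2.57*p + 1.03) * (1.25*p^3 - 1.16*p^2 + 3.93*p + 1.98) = -5.2*p^5 + 1.6131*p^4 - 12.0801*p^3 - 19.5317*p^2 - 1.0407*p + 2.0394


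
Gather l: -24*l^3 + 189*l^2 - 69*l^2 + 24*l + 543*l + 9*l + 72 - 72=-24*l^3 + 120*l^2 + 576*l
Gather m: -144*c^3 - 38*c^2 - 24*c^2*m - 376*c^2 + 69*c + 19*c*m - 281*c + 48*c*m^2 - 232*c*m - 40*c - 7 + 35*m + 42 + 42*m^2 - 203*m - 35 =-144*c^3 - 414*c^2 - 252*c + m^2*(48*c + 42) + m*(-24*c^2 - 213*c - 168)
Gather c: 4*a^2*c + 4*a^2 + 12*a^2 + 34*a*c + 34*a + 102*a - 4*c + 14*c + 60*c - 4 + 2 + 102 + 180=16*a^2 + 136*a + c*(4*a^2 + 34*a + 70) + 280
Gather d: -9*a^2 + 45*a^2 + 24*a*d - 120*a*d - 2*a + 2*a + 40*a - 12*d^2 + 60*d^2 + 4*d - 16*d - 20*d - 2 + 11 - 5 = 36*a^2 + 40*a + 48*d^2 + d*(-96*a - 32) + 4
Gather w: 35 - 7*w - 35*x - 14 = -7*w - 35*x + 21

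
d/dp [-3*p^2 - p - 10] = -6*p - 1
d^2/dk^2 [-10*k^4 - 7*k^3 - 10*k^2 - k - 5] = -120*k^2 - 42*k - 20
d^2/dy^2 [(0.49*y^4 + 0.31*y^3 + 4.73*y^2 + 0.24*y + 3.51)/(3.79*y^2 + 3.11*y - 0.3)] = (14.076818*y^6 + 34.653486*y^5 + 25.0931939999999*y^4 - 105.222384*y^3 + 333.569826*y^2 + 250.036794*y + 77.179122)/(54.439939*y^6 + 134.017053*y^5 + 97.044087*y^4 + 8.863811*y^3 - 7.68159*y^2 + 0.8397*y - 0.027)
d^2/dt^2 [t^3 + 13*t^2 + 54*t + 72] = 6*t + 26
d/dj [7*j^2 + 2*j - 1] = 14*j + 2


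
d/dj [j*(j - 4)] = 2*j - 4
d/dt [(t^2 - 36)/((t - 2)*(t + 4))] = 2*(t^2 + 28*t + 36)/(t^4 + 4*t^3 - 12*t^2 - 32*t + 64)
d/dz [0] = 0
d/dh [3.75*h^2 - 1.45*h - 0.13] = 7.5*h - 1.45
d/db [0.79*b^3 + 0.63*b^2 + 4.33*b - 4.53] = 2.37*b^2 + 1.26*b + 4.33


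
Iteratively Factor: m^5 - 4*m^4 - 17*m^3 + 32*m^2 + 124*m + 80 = (m + 2)*(m^4 - 6*m^3 - 5*m^2 + 42*m + 40) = (m + 2)^2*(m^3 - 8*m^2 + 11*m + 20) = (m + 1)*(m + 2)^2*(m^2 - 9*m + 20) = (m - 4)*(m + 1)*(m + 2)^2*(m - 5)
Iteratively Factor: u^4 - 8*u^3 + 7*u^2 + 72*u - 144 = (u - 3)*(u^3 - 5*u^2 - 8*u + 48) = (u - 4)*(u - 3)*(u^2 - u - 12) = (u - 4)^2*(u - 3)*(u + 3)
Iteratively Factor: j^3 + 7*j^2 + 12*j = (j + 4)*(j^2 + 3*j) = j*(j + 4)*(j + 3)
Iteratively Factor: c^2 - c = (c - 1)*(c)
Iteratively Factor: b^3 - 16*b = (b + 4)*(b^2 - 4*b) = (b - 4)*(b + 4)*(b)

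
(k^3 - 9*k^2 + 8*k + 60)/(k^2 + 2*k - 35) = (k^2 - 4*k - 12)/(k + 7)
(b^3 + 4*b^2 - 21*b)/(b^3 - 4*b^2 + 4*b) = (b^2 + 4*b - 21)/(b^2 - 4*b + 4)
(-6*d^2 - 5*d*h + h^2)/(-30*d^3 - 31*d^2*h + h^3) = 1/(5*d + h)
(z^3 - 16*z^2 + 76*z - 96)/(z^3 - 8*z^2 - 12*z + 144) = (z^2 - 10*z + 16)/(z^2 - 2*z - 24)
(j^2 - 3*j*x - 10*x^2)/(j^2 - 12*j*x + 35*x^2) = (-j - 2*x)/(-j + 7*x)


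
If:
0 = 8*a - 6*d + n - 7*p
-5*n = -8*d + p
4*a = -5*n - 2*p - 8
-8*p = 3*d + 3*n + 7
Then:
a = -51/88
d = -15/22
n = -23/22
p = -5/22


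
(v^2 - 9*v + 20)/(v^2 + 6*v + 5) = (v^2 - 9*v + 20)/(v^2 + 6*v + 5)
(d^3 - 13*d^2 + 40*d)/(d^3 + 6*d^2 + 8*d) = (d^2 - 13*d + 40)/(d^2 + 6*d + 8)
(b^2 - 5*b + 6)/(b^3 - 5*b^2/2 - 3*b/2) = 2*(b - 2)/(b*(2*b + 1))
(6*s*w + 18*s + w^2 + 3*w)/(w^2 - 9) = (6*s + w)/(w - 3)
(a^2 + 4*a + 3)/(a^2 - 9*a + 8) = (a^2 + 4*a + 3)/(a^2 - 9*a + 8)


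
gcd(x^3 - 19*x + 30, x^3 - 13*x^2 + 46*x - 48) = x^2 - 5*x + 6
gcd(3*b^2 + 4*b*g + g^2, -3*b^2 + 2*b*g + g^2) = 3*b + g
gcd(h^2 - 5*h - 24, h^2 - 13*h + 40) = h - 8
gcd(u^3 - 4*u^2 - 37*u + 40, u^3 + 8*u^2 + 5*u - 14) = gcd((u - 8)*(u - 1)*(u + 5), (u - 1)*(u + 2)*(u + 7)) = u - 1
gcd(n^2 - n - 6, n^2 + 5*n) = 1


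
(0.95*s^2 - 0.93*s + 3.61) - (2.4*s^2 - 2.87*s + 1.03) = -1.45*s^2 + 1.94*s + 2.58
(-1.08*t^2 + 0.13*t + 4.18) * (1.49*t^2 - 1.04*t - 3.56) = -1.6092*t^4 + 1.3169*t^3 + 9.9378*t^2 - 4.81*t - 14.8808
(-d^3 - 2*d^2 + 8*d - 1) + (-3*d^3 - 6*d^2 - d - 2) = -4*d^3 - 8*d^2 + 7*d - 3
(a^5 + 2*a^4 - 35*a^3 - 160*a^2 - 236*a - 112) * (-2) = -2*a^5 - 4*a^4 + 70*a^3 + 320*a^2 + 472*a + 224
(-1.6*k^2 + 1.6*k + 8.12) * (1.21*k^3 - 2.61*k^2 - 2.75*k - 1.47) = -1.936*k^5 + 6.112*k^4 + 10.0492*k^3 - 23.2412*k^2 - 24.682*k - 11.9364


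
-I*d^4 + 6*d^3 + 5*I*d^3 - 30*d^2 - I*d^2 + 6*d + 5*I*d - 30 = (d - 5)*(d - I)*(d + 6*I)*(-I*d + 1)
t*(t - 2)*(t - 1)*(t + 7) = t^4 + 4*t^3 - 19*t^2 + 14*t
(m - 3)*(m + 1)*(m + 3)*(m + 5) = m^4 + 6*m^3 - 4*m^2 - 54*m - 45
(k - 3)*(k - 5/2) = k^2 - 11*k/2 + 15/2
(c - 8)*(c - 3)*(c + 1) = c^3 - 10*c^2 + 13*c + 24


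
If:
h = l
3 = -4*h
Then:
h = -3/4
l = -3/4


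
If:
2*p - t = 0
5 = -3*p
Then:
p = -5/3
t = -10/3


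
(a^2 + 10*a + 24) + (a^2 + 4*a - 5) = 2*a^2 + 14*a + 19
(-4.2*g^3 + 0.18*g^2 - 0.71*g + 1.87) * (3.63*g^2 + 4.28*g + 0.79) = -15.246*g^5 - 17.3226*g^4 - 5.1249*g^3 + 3.8915*g^2 + 7.4427*g + 1.4773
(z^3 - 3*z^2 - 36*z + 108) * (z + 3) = z^4 - 45*z^2 + 324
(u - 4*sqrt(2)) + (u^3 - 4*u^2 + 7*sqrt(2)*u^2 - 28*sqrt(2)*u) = u^3 - 4*u^2 + 7*sqrt(2)*u^2 - 28*sqrt(2)*u + u - 4*sqrt(2)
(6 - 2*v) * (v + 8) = -2*v^2 - 10*v + 48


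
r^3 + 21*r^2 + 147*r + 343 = (r + 7)^3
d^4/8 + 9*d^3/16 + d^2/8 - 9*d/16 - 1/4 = (d/4 + 1/4)*(d/2 + 1/4)*(d - 1)*(d + 4)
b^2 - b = b*(b - 1)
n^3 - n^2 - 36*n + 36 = (n - 6)*(n - 1)*(n + 6)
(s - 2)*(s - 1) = s^2 - 3*s + 2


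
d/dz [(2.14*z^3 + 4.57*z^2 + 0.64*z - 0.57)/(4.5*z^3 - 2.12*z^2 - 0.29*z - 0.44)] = (-25.1018*z^4 - 7.0012*z^3 + 4.9017*z^2 - 6.4384*z - 0.4469)/(20.25*z^6 - 19.08*z^5 + 1.8844*z^4 - 2.7304*z^3 + 1.9497*z^2 + 0.2552*z + 0.1936)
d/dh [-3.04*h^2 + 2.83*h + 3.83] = 2.83 - 6.08*h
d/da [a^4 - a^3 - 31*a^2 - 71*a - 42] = 4*a^3 - 3*a^2 - 62*a - 71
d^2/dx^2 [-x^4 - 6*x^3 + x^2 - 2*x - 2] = -12*x^2 - 36*x + 2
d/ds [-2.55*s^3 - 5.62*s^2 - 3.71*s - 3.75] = -7.65*s^2 - 11.24*s - 3.71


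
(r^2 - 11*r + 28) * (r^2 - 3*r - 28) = r^4 - 14*r^3 + 33*r^2 + 224*r - 784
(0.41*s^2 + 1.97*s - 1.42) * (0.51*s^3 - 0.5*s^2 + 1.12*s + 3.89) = 0.2091*s^5 + 0.7997*s^4 - 1.25*s^3 + 4.5113*s^2 + 6.0729*s - 5.5238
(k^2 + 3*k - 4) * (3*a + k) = 3*a*k^2 + 9*a*k - 12*a + k^3 + 3*k^2 - 4*k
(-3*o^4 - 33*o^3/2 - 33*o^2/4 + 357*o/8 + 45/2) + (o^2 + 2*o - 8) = -3*o^4 - 33*o^3/2 - 29*o^2/4 + 373*o/8 + 29/2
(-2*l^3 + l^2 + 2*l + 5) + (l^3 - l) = -l^3 + l^2 + l + 5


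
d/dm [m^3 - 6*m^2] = 3*m*(m - 4)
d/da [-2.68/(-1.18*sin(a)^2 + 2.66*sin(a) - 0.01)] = (7.1288 - 6.3248*sin(a))*cos(a)/(1.18*sin(a)^2 - 2.66*sin(a) + 0.01)^2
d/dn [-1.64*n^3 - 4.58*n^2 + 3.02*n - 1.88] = -4.92*n^2 - 9.16*n + 3.02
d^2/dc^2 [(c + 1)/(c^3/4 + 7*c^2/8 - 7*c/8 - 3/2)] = 16*(12*c^2 + 30*c + 49)/(8*c^6 + 60*c^5 + 6*c^4 - 595*c^3 - 36*c^2 + 2160*c - 1728)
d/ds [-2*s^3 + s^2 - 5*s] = -6*s^2 + 2*s - 5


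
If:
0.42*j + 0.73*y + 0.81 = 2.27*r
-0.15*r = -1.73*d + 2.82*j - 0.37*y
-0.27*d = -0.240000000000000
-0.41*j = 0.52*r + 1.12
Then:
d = 0.89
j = -0.27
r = -1.94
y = -6.99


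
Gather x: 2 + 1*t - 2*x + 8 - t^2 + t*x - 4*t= -t^2 - 3*t + x*(t - 2) + 10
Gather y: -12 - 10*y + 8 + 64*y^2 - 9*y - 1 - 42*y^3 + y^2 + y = -42*y^3 + 65*y^2 - 18*y - 5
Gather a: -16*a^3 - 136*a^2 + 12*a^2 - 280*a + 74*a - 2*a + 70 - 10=-16*a^3 - 124*a^2 - 208*a + 60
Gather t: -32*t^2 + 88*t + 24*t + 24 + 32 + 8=-32*t^2 + 112*t + 64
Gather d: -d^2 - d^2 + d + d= -2*d^2 + 2*d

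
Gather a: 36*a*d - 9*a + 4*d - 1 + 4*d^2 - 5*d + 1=a*(36*d - 9) + 4*d^2 - d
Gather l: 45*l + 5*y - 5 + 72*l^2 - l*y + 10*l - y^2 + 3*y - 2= 72*l^2 + l*(55 - y) - y^2 + 8*y - 7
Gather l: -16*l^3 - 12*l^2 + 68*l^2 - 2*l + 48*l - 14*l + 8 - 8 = -16*l^3 + 56*l^2 + 32*l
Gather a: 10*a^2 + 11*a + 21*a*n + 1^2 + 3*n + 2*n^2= 10*a^2 + a*(21*n + 11) + 2*n^2 + 3*n + 1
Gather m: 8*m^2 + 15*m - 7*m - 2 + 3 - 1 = 8*m^2 + 8*m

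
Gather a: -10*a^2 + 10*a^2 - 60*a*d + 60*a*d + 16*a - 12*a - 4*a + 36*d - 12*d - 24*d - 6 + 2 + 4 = 0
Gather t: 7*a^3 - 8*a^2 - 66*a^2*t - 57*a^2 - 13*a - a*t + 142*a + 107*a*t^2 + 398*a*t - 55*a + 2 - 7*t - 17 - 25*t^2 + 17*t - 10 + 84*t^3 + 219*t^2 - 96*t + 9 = 7*a^3 - 65*a^2 + 74*a + 84*t^3 + t^2*(107*a + 194) + t*(-66*a^2 + 397*a - 86) - 16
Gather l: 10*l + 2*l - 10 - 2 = 12*l - 12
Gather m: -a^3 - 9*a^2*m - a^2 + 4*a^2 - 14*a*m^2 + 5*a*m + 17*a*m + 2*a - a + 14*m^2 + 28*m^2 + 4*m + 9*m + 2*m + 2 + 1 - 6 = -a^3 + 3*a^2 + a + m^2*(42 - 14*a) + m*(-9*a^2 + 22*a + 15) - 3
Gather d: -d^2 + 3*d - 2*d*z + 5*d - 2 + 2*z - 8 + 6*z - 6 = -d^2 + d*(8 - 2*z) + 8*z - 16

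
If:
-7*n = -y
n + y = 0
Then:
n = 0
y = 0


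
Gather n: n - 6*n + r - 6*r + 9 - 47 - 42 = -5*n - 5*r - 80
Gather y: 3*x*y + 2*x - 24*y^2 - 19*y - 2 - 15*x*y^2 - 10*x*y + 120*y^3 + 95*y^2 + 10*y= 2*x + 120*y^3 + y^2*(71 - 15*x) + y*(-7*x - 9) - 2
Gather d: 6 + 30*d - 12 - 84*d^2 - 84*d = -84*d^2 - 54*d - 6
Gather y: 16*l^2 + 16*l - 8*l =16*l^2 + 8*l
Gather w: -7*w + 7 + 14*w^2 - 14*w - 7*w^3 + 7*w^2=-7*w^3 + 21*w^2 - 21*w + 7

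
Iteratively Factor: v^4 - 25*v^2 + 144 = (v - 3)*(v^3 + 3*v^2 - 16*v - 48) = (v - 4)*(v - 3)*(v^2 + 7*v + 12) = (v - 4)*(v - 3)*(v + 3)*(v + 4)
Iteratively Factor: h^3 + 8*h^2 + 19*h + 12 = (h + 3)*(h^2 + 5*h + 4) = (h + 3)*(h + 4)*(h + 1)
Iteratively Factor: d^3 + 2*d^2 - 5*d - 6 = (d + 1)*(d^2 + d - 6) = (d - 2)*(d + 1)*(d + 3)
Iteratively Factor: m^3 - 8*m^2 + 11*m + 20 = (m - 5)*(m^2 - 3*m - 4) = (m - 5)*(m - 4)*(m + 1)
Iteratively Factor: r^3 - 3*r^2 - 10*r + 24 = (r - 2)*(r^2 - r - 12) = (r - 4)*(r - 2)*(r + 3)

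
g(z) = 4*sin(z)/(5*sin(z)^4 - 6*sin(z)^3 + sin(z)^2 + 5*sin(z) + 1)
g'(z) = 4*(-20*sin(z)^3*cos(z) + 18*sin(z)^2*cos(z) - 2*sin(z)*cos(z) - 5*cos(z))*sin(z)/(5*sin(z)^4 - 6*sin(z)^3 + sin(z)^2 + 5*sin(z) + 1)^2 + 4*cos(z)/(5*sin(z)^4 - 6*sin(z)^3 + sin(z)^2 + 5*sin(z) + 1)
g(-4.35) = 0.68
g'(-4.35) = 0.07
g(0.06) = 0.18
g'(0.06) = 2.35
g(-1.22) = -0.62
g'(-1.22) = -0.81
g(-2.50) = -8.16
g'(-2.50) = 143.54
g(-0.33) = 5.06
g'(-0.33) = 18.56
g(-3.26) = 0.30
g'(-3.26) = -1.56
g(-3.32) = 0.38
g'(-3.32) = -1.12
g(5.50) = -2.14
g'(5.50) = -12.15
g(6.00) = 7.09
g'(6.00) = 87.90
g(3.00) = 0.33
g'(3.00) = -1.36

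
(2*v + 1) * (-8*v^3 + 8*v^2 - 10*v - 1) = -16*v^4 + 8*v^3 - 12*v^2 - 12*v - 1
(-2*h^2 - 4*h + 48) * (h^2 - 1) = -2*h^4 - 4*h^3 + 50*h^2 + 4*h - 48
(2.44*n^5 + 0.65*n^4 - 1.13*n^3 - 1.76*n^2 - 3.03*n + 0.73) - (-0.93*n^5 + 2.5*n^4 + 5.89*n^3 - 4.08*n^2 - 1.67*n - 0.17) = 3.37*n^5 - 1.85*n^4 - 7.02*n^3 + 2.32*n^2 - 1.36*n + 0.9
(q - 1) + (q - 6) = 2*q - 7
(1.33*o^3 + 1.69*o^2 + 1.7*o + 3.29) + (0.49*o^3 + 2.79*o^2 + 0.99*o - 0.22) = 1.82*o^3 + 4.48*o^2 + 2.69*o + 3.07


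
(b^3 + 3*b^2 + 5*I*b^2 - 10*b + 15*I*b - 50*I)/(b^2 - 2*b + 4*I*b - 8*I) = (b^2 + 5*b*(1 + I) + 25*I)/(b + 4*I)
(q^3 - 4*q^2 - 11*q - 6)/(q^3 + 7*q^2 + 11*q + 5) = (q - 6)/(q + 5)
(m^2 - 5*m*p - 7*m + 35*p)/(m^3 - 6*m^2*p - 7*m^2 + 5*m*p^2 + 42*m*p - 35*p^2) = 1/(m - p)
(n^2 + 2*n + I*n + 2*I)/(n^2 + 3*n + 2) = (n + I)/(n + 1)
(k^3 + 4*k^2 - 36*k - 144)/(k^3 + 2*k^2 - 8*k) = (k^2 - 36)/(k*(k - 2))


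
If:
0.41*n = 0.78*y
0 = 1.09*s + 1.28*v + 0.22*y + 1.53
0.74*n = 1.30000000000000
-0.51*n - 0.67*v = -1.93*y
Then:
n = 1.76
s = -3.14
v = 1.32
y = 0.92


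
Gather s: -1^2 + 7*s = 7*s - 1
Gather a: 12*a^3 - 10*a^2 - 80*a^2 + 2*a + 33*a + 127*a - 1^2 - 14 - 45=12*a^3 - 90*a^2 + 162*a - 60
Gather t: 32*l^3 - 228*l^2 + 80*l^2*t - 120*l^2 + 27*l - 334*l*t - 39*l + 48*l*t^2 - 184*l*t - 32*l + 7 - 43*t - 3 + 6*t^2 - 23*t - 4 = 32*l^3 - 348*l^2 - 44*l + t^2*(48*l + 6) + t*(80*l^2 - 518*l - 66)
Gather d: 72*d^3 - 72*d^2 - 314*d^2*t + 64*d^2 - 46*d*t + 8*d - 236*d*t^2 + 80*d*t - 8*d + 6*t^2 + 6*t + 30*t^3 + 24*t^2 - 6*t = 72*d^3 + d^2*(-314*t - 8) + d*(-236*t^2 + 34*t) + 30*t^3 + 30*t^2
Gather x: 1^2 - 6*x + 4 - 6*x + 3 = 8 - 12*x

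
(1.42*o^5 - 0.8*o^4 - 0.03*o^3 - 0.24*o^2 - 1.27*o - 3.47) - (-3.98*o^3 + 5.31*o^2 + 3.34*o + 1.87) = 1.42*o^5 - 0.8*o^4 + 3.95*o^3 - 5.55*o^2 - 4.61*o - 5.34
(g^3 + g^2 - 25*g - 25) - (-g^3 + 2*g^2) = 2*g^3 - g^2 - 25*g - 25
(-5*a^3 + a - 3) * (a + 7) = -5*a^4 - 35*a^3 + a^2 + 4*a - 21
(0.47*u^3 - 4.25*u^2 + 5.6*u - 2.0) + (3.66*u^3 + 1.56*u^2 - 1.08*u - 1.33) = 4.13*u^3 - 2.69*u^2 + 4.52*u - 3.33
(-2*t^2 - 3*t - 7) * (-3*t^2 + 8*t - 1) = 6*t^4 - 7*t^3 - t^2 - 53*t + 7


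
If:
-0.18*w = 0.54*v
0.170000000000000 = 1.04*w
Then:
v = -0.05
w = 0.16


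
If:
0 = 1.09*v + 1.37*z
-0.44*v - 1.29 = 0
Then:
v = -2.93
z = 2.33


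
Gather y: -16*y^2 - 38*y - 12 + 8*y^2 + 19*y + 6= -8*y^2 - 19*y - 6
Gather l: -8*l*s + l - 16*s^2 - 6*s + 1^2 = l*(1 - 8*s) - 16*s^2 - 6*s + 1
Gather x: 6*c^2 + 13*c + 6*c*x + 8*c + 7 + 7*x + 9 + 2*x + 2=6*c^2 + 21*c + x*(6*c + 9) + 18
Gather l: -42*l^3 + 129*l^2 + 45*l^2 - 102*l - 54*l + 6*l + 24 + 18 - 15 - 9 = -42*l^3 + 174*l^2 - 150*l + 18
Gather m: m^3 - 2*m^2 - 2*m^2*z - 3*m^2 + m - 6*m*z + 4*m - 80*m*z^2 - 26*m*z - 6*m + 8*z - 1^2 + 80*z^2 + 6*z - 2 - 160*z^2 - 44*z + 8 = m^3 + m^2*(-2*z - 5) + m*(-80*z^2 - 32*z - 1) - 80*z^2 - 30*z + 5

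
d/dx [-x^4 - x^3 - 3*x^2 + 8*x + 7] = -4*x^3 - 3*x^2 - 6*x + 8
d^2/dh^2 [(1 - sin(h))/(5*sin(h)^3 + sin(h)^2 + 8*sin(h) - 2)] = (100*sin(h)^7 - 210*sin(h)^6 - 364*sin(h)^5 + 308*sin(h)^4 + 56*sin(h)^3 + 70*sin(h)^2 + 84*sin(h) + 100)/(5*sin(h)^3 + sin(h)^2 + 8*sin(h) - 2)^3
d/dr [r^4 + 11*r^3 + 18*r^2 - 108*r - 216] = 4*r^3 + 33*r^2 + 36*r - 108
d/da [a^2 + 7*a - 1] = 2*a + 7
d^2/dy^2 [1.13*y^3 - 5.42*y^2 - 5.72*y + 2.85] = 6.78*y - 10.84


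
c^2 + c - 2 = (c - 1)*(c + 2)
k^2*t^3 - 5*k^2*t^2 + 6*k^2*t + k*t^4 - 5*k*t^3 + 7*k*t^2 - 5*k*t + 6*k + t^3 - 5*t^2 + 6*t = (k + t)*(t - 3)*(t - 2)*(k*t + 1)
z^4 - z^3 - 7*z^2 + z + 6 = (z - 3)*(z - 1)*(z + 1)*(z + 2)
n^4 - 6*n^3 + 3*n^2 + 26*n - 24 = (n - 4)*(n - 3)*(n - 1)*(n + 2)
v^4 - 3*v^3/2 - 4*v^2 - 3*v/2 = v*(v - 3)*(v + 1/2)*(v + 1)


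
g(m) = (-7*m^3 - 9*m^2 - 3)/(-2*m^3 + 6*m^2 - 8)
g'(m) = (-21*m^2 - 18*m)/(-2*m^3 + 6*m^2 - 8) + (6*m^2 - 12*m)*(-7*m^3 - 9*m^2 - 3)/(-2*m^3 + 6*m^2 - 8)^2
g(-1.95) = 0.50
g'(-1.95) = -0.74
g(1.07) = 6.11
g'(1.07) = 22.28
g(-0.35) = 0.53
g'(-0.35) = -0.88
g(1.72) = 152.98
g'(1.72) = 1254.72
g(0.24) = 0.47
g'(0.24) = 0.88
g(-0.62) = 0.92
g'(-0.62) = -2.31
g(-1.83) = 0.40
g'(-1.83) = -0.84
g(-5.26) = 1.71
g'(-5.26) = -0.21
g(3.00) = 34.12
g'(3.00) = -46.41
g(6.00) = 8.21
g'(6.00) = -1.42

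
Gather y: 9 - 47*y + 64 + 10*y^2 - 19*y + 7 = 10*y^2 - 66*y + 80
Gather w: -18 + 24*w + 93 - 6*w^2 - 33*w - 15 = -6*w^2 - 9*w + 60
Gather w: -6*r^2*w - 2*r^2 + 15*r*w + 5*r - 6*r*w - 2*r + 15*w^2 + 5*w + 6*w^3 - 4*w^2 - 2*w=-2*r^2 + 3*r + 6*w^3 + 11*w^2 + w*(-6*r^2 + 9*r + 3)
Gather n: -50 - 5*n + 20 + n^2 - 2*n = n^2 - 7*n - 30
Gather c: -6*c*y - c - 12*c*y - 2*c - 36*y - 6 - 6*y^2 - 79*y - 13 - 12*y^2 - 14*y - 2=c*(-18*y - 3) - 18*y^2 - 129*y - 21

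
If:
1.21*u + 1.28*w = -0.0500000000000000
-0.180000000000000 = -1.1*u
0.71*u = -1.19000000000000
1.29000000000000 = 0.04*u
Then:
No Solution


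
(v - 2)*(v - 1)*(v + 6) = v^3 + 3*v^2 - 16*v + 12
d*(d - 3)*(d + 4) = d^3 + d^2 - 12*d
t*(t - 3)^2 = t^3 - 6*t^2 + 9*t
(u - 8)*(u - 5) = u^2 - 13*u + 40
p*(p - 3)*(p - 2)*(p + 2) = p^4 - 3*p^3 - 4*p^2 + 12*p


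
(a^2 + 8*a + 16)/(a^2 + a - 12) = (a + 4)/(a - 3)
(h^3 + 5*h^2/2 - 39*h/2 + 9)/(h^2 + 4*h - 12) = (2*h^2 - 7*h + 3)/(2*(h - 2))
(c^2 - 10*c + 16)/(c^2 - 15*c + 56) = (c - 2)/(c - 7)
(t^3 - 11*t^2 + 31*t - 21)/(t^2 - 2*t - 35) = (t^2 - 4*t + 3)/(t + 5)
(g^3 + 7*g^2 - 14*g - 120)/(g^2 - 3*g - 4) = (g^2 + 11*g + 30)/(g + 1)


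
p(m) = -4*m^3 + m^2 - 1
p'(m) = -12*m^2 + 2*m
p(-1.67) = 20.42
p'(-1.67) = -36.81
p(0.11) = -0.99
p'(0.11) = 0.07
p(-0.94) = 3.21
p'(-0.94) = -12.48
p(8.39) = -2292.97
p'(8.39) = -827.93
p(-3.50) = 182.75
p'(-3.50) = -154.00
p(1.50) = -12.25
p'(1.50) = -24.00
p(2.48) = -55.86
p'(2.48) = -68.84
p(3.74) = -196.27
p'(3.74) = -160.37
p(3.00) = -100.00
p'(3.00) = -102.00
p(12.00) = -6769.00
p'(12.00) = -1704.00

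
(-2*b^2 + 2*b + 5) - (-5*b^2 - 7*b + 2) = 3*b^2 + 9*b + 3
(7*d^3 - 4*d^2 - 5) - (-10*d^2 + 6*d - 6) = 7*d^3 + 6*d^2 - 6*d + 1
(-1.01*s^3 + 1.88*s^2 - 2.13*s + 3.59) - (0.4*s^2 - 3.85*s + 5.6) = -1.01*s^3 + 1.48*s^2 + 1.72*s - 2.01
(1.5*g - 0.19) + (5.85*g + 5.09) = 7.35*g + 4.9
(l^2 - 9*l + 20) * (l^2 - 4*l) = l^4 - 13*l^3 + 56*l^2 - 80*l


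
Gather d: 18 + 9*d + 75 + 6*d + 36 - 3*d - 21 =12*d + 108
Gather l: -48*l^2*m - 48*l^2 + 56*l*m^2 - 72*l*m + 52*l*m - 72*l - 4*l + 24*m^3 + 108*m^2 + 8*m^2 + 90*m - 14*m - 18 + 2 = l^2*(-48*m - 48) + l*(56*m^2 - 20*m - 76) + 24*m^3 + 116*m^2 + 76*m - 16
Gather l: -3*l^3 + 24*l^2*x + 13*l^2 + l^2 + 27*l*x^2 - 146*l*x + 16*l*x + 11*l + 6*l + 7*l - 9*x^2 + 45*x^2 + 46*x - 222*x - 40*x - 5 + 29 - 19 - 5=-3*l^3 + l^2*(24*x + 14) + l*(27*x^2 - 130*x + 24) + 36*x^2 - 216*x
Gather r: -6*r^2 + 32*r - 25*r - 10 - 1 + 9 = -6*r^2 + 7*r - 2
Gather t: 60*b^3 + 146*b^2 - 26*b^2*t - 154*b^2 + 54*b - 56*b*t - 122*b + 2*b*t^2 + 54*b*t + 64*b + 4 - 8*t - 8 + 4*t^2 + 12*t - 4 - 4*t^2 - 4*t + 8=60*b^3 - 8*b^2 + 2*b*t^2 - 4*b + t*(-26*b^2 - 2*b)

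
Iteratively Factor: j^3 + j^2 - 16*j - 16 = (j + 4)*(j^2 - 3*j - 4) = (j + 1)*(j + 4)*(j - 4)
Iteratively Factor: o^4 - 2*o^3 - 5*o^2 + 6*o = (o - 3)*(o^3 + o^2 - 2*o) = o*(o - 3)*(o^2 + o - 2) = o*(o - 3)*(o - 1)*(o + 2)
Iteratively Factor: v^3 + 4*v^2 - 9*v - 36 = (v - 3)*(v^2 + 7*v + 12) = (v - 3)*(v + 4)*(v + 3)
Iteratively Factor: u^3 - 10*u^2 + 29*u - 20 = (u - 5)*(u^2 - 5*u + 4) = (u - 5)*(u - 4)*(u - 1)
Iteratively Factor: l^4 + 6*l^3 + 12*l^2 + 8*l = (l + 2)*(l^3 + 4*l^2 + 4*l) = (l + 2)^2*(l^2 + 2*l) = (l + 2)^3*(l)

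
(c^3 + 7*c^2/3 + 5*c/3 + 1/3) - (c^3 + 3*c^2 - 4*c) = -2*c^2/3 + 17*c/3 + 1/3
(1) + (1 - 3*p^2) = 2 - 3*p^2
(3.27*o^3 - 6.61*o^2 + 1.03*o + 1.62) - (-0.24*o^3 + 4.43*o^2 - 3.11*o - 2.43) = 3.51*o^3 - 11.04*o^2 + 4.14*o + 4.05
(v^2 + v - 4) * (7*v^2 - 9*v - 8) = 7*v^4 - 2*v^3 - 45*v^2 + 28*v + 32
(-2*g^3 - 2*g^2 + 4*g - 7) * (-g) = 2*g^4 + 2*g^3 - 4*g^2 + 7*g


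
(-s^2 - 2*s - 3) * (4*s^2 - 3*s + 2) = -4*s^4 - 5*s^3 - 8*s^2 + 5*s - 6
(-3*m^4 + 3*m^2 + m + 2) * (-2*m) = 6*m^5 - 6*m^3 - 2*m^2 - 4*m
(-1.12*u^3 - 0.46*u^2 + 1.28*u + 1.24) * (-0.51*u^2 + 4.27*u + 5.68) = 0.5712*u^5 - 4.5478*u^4 - 8.9786*u^3 + 2.2204*u^2 + 12.5652*u + 7.0432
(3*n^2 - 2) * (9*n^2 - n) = 27*n^4 - 3*n^3 - 18*n^2 + 2*n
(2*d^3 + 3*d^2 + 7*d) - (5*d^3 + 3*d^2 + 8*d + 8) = -3*d^3 - d - 8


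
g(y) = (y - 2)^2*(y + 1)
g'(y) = (y - 2)^2 + (y + 1)*(2*y - 4) = 3*y*(y - 2)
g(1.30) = 1.13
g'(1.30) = -2.73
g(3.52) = 10.44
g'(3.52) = 16.05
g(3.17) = 5.71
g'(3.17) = 11.13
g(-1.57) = -7.26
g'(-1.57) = 16.81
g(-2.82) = -42.28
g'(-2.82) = 40.78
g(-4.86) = -181.65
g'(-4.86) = 100.02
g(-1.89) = -13.47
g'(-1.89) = 22.06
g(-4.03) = -110.17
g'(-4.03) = 72.90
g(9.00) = 490.00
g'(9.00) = 189.00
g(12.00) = 1300.00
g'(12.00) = 360.00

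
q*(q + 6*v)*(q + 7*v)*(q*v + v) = q^4*v + 13*q^3*v^2 + q^3*v + 42*q^2*v^3 + 13*q^2*v^2 + 42*q*v^3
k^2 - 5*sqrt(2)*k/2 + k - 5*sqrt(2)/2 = (k + 1)*(k - 5*sqrt(2)/2)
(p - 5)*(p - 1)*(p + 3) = p^3 - 3*p^2 - 13*p + 15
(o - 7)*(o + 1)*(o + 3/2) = o^3 - 9*o^2/2 - 16*o - 21/2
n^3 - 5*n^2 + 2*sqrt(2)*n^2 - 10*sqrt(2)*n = n*(n - 5)*(n + 2*sqrt(2))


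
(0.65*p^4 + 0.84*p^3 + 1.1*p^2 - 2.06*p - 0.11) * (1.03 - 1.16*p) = -0.754*p^5 - 0.3049*p^4 - 0.4108*p^3 + 3.5226*p^2 - 1.9942*p - 0.1133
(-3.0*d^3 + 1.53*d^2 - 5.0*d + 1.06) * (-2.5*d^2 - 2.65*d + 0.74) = 7.5*d^5 + 4.125*d^4 + 6.2255*d^3 + 11.7322*d^2 - 6.509*d + 0.7844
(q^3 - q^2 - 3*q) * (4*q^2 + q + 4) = 4*q^5 - 3*q^4 - 9*q^3 - 7*q^2 - 12*q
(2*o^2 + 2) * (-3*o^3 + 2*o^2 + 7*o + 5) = -6*o^5 + 4*o^4 + 8*o^3 + 14*o^2 + 14*o + 10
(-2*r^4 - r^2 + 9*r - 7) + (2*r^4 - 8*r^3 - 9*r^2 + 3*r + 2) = -8*r^3 - 10*r^2 + 12*r - 5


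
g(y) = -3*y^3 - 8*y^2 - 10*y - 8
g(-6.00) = 412.00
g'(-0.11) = -8.35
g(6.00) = -1004.00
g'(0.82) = -29.17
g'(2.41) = -100.83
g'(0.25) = -14.56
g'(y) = -9*y^2 - 16*y - 10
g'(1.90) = -72.89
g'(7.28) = -603.47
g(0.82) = -23.23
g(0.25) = -11.05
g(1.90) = -76.46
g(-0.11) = -6.99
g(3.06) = -199.47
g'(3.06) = -143.23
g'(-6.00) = -238.00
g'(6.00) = -430.00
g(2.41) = -120.56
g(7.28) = -1662.27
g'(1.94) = -74.91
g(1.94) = -79.41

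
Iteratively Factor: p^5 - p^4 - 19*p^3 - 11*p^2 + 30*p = (p + 3)*(p^4 - 4*p^3 - 7*p^2 + 10*p) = (p - 1)*(p + 3)*(p^3 - 3*p^2 - 10*p) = (p - 5)*(p - 1)*(p + 3)*(p^2 + 2*p) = p*(p - 5)*(p - 1)*(p + 3)*(p + 2)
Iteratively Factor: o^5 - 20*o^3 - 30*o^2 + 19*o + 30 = (o + 3)*(o^4 - 3*o^3 - 11*o^2 + 3*o + 10) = (o + 2)*(o + 3)*(o^3 - 5*o^2 - o + 5) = (o - 5)*(o + 2)*(o + 3)*(o^2 - 1) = (o - 5)*(o - 1)*(o + 2)*(o + 3)*(o + 1)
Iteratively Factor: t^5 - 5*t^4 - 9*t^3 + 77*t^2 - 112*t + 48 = (t - 1)*(t^4 - 4*t^3 - 13*t^2 + 64*t - 48) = (t - 1)^2*(t^3 - 3*t^2 - 16*t + 48) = (t - 1)^2*(t + 4)*(t^2 - 7*t + 12) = (t - 3)*(t - 1)^2*(t + 4)*(t - 4)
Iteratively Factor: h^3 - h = (h - 1)*(h^2 + h) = h*(h - 1)*(h + 1)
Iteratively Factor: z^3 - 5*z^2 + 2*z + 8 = (z - 2)*(z^2 - 3*z - 4) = (z - 2)*(z + 1)*(z - 4)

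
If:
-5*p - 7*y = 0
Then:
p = -7*y/5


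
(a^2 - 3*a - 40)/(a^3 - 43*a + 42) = (a^2 - 3*a - 40)/(a^3 - 43*a + 42)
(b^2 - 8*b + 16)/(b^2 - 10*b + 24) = (b - 4)/(b - 6)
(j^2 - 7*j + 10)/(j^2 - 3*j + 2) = (j - 5)/(j - 1)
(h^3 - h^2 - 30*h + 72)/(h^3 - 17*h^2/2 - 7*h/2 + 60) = 2*(h^2 + 2*h - 24)/(2*h^2 - 11*h - 40)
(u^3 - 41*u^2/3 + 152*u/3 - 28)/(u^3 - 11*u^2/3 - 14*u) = (3*u^2 - 23*u + 14)/(u*(3*u + 7))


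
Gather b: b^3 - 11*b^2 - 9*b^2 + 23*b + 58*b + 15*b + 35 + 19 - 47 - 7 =b^3 - 20*b^2 + 96*b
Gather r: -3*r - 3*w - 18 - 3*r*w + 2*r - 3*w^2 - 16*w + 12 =r*(-3*w - 1) - 3*w^2 - 19*w - 6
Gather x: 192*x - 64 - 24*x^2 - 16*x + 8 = -24*x^2 + 176*x - 56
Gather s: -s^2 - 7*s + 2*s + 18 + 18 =-s^2 - 5*s + 36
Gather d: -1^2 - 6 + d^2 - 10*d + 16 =d^2 - 10*d + 9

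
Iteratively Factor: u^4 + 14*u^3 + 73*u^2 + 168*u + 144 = (u + 3)*(u^3 + 11*u^2 + 40*u + 48) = (u + 3)^2*(u^2 + 8*u + 16) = (u + 3)^2*(u + 4)*(u + 4)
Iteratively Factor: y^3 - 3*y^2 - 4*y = (y)*(y^2 - 3*y - 4) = y*(y + 1)*(y - 4)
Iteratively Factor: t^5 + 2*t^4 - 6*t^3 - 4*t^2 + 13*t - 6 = (t + 3)*(t^4 - t^3 - 3*t^2 + 5*t - 2) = (t + 2)*(t + 3)*(t^3 - 3*t^2 + 3*t - 1) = (t - 1)*(t + 2)*(t + 3)*(t^2 - 2*t + 1) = (t - 1)^2*(t + 2)*(t + 3)*(t - 1)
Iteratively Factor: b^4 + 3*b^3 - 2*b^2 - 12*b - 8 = (b + 1)*(b^3 + 2*b^2 - 4*b - 8) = (b + 1)*(b + 2)*(b^2 - 4) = (b + 1)*(b + 2)^2*(b - 2)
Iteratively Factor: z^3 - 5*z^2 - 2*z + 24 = (z - 4)*(z^2 - z - 6) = (z - 4)*(z + 2)*(z - 3)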